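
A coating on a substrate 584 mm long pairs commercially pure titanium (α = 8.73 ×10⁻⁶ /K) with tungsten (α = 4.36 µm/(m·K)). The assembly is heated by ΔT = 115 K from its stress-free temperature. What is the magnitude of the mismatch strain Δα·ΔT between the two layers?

5.03×10⁻⁴

Δα = |8.73 − 4.36|×10⁻⁶/K = 4.37×10⁻⁶/K.
Mismatch strain = Δα·ΔT = 4.37×10⁻⁶ × 115.0 = 5.03×10⁻⁴.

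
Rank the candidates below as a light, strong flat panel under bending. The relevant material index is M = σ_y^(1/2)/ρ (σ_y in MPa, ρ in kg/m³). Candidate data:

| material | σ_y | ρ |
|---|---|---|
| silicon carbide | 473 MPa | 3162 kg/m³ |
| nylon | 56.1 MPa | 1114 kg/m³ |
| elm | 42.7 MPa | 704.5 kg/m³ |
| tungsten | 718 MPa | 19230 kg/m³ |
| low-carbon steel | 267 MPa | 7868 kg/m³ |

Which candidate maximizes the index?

Evaluate M for each candidate:
  elm: M = 9.28×10⁻³
  silicon carbide: M = 6.88×10⁻³
  nylon: M = 6.72×10⁻³
  low-carbon steel: M = 2.08×10⁻³
  tungsten: M = 1.39×10⁻³
The maximum is for elm.

elm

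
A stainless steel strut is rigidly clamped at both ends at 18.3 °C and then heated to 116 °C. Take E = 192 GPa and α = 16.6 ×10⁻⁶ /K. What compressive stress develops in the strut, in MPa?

311 MPa

ΔT = 97.70 K. Constrained thermal stress σ = E·α·ΔT = 192.0×10³ MPa × 16.6×10⁻⁶ × 97.70 = 311 MPa (compressive).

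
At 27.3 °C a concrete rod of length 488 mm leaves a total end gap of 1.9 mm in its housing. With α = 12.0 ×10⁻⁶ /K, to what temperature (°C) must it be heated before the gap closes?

352 °C

α·L₀·ΔT = 1.9 mm ⇒ ΔT = 1.9 / (12.0×10⁻⁶ × 488.0) = 324.5 K.
T = 27.3 + 324.5 = 351.8 °C.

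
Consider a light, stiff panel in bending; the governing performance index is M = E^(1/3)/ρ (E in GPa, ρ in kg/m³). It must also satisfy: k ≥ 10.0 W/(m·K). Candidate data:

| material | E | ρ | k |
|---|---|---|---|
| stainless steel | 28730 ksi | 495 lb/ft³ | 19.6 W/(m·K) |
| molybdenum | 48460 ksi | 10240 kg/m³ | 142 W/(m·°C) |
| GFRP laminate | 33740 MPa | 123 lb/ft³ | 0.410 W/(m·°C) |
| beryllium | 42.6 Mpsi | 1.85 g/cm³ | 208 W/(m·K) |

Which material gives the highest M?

Screen on constraints: k ≥ 10.0 W/(m·K). Survivors: stainless steel, molybdenum, beryllium.
After converting to SI:
  stainless steel: E = 198.1 GPa, ρ = 7929 kg/m³
  molybdenum: E = 334.1 GPa, ρ = 10240 kg/m³
  beryllium: E = 293.7 GPa, ρ = 1850 kg/m³
  beryllium: M = 3.59×10⁻³
  stainless steel: M = 0.735×10⁻³
  molybdenum: M = 0.678×10⁻³
The maximum is for beryllium.

beryllium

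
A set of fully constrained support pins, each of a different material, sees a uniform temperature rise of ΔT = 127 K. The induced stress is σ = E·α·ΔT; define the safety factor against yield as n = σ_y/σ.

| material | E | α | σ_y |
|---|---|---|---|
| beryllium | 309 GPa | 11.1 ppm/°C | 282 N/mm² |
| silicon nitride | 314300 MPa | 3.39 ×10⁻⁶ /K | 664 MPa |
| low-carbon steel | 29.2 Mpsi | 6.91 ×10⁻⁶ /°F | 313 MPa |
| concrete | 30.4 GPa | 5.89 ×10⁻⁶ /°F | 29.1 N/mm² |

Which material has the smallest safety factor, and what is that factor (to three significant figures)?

Converting E to GPa, α to ×10⁻⁶/K, σ_y to MPa, then σ and n for each:
  beryllium: E = 309.0, α = 11.1, σ_y = 282.0 → σ = 436 MPa, n = 0.647
  silicon nitride: E = 314.3, α = 3.39, σ_y = 664.0 → σ = 135 MPa, n = 4.91
  low-carbon steel: E = 201.3, α = 12.4, σ_y = 313.0 → σ = 318 MPa, n = 0.984
  concrete: E = 30.40, α = 10.6, σ_y = 29.10 → σ = 40.9 MPa, n = 0.711
Beryllium has the lowest safety factor, n = 0.647.

beryllium, n = 0.647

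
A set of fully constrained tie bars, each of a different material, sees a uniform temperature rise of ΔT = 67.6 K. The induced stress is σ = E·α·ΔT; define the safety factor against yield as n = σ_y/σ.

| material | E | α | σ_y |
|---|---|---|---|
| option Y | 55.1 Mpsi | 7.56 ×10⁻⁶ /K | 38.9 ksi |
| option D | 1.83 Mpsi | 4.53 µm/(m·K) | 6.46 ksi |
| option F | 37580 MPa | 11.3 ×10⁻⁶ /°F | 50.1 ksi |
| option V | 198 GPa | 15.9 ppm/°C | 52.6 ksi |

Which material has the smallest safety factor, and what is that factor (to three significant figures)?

option Y, n = 1.38

In consistent units (E in GPa, α in ×10⁻⁶/K, σ_y in MPa):
  option Y: E = 379.9, α = 7.56, σ_y = 268.2 → σ = 194 MPa, n = 1.38
  option D: E = 12.62, α = 4.53, σ_y = 44.54 → σ = 3.86 MPa, n = 11.5
  option F: E = 37.58, α = 20.3, σ_y = 345.4 → σ = 51.7 MPa, n = 6.69
  option V: E = 198.0, α = 15.9, σ_y = 362.7 → σ = 213 MPa, n = 1.70
The minimum is option Y at n = 1.38.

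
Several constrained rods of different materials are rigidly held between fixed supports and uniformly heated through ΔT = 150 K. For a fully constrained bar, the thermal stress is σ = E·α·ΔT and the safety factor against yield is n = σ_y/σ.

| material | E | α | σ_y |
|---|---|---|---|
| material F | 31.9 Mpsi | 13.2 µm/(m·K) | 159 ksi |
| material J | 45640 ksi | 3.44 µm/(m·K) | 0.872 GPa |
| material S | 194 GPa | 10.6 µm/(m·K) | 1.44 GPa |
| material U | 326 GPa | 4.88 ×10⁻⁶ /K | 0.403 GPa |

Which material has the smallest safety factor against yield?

In consistent units (E in GPa, α in ×10⁻⁶/K, σ_y in MPa):
  material F: E = 219.9, α = 13.2, σ_y = 1096 → σ = 435 MPa, n = 2.52
  material J: E = 314.7, α = 3.44, σ_y = 872.0 → σ = 162 MPa, n = 5.37
  material S: E = 194.0, α = 10.6, σ_y = 1440 → σ = 308 MPa, n = 4.67
  material U: E = 326.0, α = 4.88, σ_y = 403.0 → σ = 239 MPa, n = 1.69
The minimum is material U at n = 1.69.

material U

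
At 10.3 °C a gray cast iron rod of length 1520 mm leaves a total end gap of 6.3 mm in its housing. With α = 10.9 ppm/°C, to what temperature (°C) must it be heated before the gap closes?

α·L₀·ΔT = 6.3 mm ⇒ ΔT = 6.3 / (10.9×10⁻⁶ × 1520.0) = 380.3 K.
T = 10.3 + 380.3 = 390.6 °C.

391 °C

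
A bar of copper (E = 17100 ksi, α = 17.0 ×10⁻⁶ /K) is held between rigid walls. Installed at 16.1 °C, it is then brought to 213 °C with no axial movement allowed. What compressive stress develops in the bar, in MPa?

E = 17100 ksi = 117.9 GPa.
ΔT = 196.9 K. Constrained thermal stress σ = E·α·ΔT = 117.9×10³ MPa × 17.0×10⁻⁶ × 196.9 = 395 MPa (compressive).

395 MPa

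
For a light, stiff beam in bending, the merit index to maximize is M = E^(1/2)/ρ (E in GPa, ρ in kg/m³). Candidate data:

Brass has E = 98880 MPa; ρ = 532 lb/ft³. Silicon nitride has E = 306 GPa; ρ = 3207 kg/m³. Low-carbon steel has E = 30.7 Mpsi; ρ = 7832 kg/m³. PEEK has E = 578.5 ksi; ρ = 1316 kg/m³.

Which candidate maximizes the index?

silicon nitride

Normalizing units and computing the index:
  brass: E = 98.88 GPa, ρ = 8522 kg/m³
  silicon nitride: E = 306.0 GPa, ρ = 3207 kg/m³
  low-carbon steel: E = 211.7 GPa, ρ = 7832 kg/m³
  PEEK: E = 3.989 GPa, ρ = 1316 kg/m³
  silicon nitride: M = 5.45×10⁻³
  low-carbon steel: M = 1.86×10⁻³
  PEEK: M = 1.52×10⁻³
  brass: M = 1.17×10⁻³
Silicon nitride ranks first.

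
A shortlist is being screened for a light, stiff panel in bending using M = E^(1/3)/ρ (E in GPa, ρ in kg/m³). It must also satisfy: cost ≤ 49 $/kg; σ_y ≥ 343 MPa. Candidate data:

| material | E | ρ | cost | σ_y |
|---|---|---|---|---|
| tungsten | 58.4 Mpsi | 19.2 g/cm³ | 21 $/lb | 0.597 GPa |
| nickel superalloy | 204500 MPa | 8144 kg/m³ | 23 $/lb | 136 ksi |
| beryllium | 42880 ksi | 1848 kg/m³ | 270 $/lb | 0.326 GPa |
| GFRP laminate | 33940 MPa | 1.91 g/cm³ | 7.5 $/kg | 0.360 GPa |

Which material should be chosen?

Screen on constraints: cost ≤ 49 $/kg; σ_y ≥ 343 MPa. Survivors: tungsten, GFRP laminate.
Putting every candidate on a common basis:
  tungsten: E = 402.7 GPa, ρ = 19200 kg/m³
  GFRP laminate: E = 33.94 GPa, ρ = 1910 kg/m³
  GFRP laminate: M = 1.70×10⁻³
  tungsten: M = 0.385×10⁻³
The maximum is for GFRP laminate.

GFRP laminate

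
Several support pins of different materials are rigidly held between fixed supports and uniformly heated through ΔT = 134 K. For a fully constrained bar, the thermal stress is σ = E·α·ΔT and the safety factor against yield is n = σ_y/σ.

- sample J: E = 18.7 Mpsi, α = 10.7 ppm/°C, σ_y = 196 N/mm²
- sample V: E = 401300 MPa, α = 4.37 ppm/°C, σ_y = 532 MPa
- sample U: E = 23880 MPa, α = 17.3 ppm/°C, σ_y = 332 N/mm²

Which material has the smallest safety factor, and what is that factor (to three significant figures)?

sample J, n = 1.06

Converting E to GPa, α to ×10⁻⁶/K, σ_y to MPa, then σ and n for each:
  sample J: E = 128.9, α = 10.7, σ_y = 196.0 → σ = 185 MPa, n = 1.06
  sample V: E = 401.3, α = 4.37, σ_y = 532.0 → σ = 235 MPa, n = 2.26
  sample U: E = 23.88, α = 17.3, σ_y = 332.0 → σ = 55.4 MPa, n = 6.00
The minimum is sample J at n = 1.06.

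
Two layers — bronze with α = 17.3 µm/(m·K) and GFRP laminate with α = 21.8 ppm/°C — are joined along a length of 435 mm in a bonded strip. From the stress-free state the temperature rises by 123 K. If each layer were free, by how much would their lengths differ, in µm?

Δα = |17.3 − 21.8|×10⁻⁶/K = 4.50×10⁻⁶/K.
ΔL_mismatch = Δα·L·ΔT = 4.50×10⁻⁶ × 435.0 mm × 123.0 K = 241 µm.

241 µm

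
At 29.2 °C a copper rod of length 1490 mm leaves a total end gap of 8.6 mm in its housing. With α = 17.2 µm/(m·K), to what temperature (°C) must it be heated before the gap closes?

365 °C

α·L₀·ΔT = 8.6 mm ⇒ ΔT = 8.6 / (17.2×10⁻⁶ × 1490.0) = 335.6 K.
T = 29.2 + 335.6 = 364.8 °C.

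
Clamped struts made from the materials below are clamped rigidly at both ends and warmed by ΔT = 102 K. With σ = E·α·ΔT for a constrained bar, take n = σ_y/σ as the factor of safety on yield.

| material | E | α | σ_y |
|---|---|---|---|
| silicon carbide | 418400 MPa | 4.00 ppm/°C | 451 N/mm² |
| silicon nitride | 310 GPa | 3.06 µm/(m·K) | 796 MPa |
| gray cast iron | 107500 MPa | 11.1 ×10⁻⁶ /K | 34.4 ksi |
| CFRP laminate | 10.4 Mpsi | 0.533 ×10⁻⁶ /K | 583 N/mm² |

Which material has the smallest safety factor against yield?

Converting E to GPa, α to ×10⁻⁶/K, σ_y to MPa, then σ and n for each:
  silicon carbide: E = 418.4, α = 4.00, σ_y = 451.0 → σ = 171 MPa, n = 2.64
  silicon nitride: E = 310.0, α = 3.06, σ_y = 796.0 → σ = 96.8 MPa, n = 8.23
  gray cast iron: E = 107.5, α = 11.1, σ_y = 237.2 → σ = 122 MPa, n = 1.95
  CFRP laminate: E = 71.71, α = 0.533, σ_y = 583.0 → σ = 3.90 MPa, n = 150
The minimum is gray cast iron at n = 1.95.

gray cast iron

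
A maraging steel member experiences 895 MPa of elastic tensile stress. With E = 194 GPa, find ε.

ε = σ/E = 895 / 194000 = 4.61×10⁻³.

4.61×10⁻³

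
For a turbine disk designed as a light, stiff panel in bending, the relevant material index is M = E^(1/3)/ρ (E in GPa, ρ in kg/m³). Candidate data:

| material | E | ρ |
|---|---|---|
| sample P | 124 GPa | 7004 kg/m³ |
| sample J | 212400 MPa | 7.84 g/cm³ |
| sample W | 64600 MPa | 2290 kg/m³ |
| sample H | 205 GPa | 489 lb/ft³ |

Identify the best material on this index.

In SI units:
  sample P: E = 124.0 GPa, ρ = 7004 kg/m³
  sample J: E = 212.4 GPa, ρ = 7840 kg/m³
  sample W: E = 64.60 GPa, ρ = 2290 kg/m³
  sample H: E = 205.0 GPa, ρ = 7833 kg/m³
  sample W: M = 1.75×10⁻³
  sample J: M = 0.761×10⁻³
  sample H: M = 0.753×10⁻³
  sample P: M = 0.712×10⁻³
Sample W ranks first.

sample W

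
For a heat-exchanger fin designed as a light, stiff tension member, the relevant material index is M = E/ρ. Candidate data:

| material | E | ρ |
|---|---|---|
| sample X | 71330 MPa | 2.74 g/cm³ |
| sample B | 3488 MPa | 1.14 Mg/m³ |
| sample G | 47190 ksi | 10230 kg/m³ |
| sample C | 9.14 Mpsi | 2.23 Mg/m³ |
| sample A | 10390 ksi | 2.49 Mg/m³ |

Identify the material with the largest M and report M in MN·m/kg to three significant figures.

Normalizing units and computing the index:
  sample X: E = 71.33 GPa, ρ = 2740 kg/m³
  sample B: E = 3.488 GPa, ρ = 1140 kg/m³
  sample G: E = 325.4 GPa, ρ = 10230 kg/m³
  sample C: E = 63.02 GPa, ρ = 2230 kg/m³
  sample A: E = 71.64 GPa, ρ = 2490 kg/m³
  sample G: M = 31.8 MN·m/kg
  sample A: M = 28.8 MN·m/kg
  sample C: M = 28.3 MN·m/kg
  sample X: M = 26.0 MN·m/kg
  sample B: M = 3.06 MN·m/kg
Sample G ranks first.

sample G, M = 31.8 MN·m/kg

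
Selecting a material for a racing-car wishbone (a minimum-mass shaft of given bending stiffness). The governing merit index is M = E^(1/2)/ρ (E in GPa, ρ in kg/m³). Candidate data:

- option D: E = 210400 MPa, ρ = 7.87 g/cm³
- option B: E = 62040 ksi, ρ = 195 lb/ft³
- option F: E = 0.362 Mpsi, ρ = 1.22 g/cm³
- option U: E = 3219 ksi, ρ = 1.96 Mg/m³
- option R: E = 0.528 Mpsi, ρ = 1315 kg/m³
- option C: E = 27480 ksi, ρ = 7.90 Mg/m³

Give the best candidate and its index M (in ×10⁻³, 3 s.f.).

option B, M = 6.62×10⁻³

In SI units:
  option D: E = 210.4 GPa, ρ = 7870 kg/m³
  option B: E = 427.8 GPa, ρ = 3124 kg/m³
  option F: E = 2.496 GPa, ρ = 1220 kg/m³
  option U: E = 22.19 GPa, ρ = 1960 kg/m³
  option R: E = 3.640 GPa, ρ = 1315 kg/m³
  option C: E = 189.5 GPa, ρ = 7900 kg/m³
  option B: M = 6.62×10⁻³
  option U: M = 2.40×10⁻³
  option D: M = 1.84×10⁻³
  option C: M = 1.74×10⁻³
  option R: M = 1.45×10⁻³
  option F: M = 1.29×10⁻³
The maximum is for option B.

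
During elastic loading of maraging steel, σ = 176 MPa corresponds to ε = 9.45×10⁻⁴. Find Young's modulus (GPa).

E = σ/ε = 176 MPa / 9.45×10⁻⁴ = 186200 MPa = 186 GPa.

186 GPa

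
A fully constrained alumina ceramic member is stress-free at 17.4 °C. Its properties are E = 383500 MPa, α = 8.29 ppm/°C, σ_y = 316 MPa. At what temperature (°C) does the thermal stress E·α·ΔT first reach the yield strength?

117 °C

E = 383500 MPa = 383.5 GPa.
E·α·ΔT = 316.0 MPa ⇒ ΔT = 316.0 / (383.5×10³ × 8.29×10⁻⁶) = 99.40 K.
T = 17.4 + 99.40 = 116.8 °C.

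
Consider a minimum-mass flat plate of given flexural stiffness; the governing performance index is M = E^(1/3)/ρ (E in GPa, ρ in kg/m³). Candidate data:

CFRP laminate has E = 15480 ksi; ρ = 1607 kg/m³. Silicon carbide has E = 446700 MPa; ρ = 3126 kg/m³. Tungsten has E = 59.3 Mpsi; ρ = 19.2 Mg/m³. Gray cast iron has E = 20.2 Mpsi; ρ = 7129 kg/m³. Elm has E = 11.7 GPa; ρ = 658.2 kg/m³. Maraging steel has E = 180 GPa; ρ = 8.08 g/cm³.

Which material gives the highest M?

elm

Normalizing units and computing the index:
  CFRP laminate: E = 106.7 GPa, ρ = 1607 kg/m³
  silicon carbide: E = 446.7 GPa, ρ = 3126 kg/m³
  tungsten: E = 408.9 GPa, ρ = 19200 kg/m³
  gray cast iron: E = 139.3 GPa, ρ = 7129 kg/m³
  elm: E = 11.70 GPa, ρ = 658.2 kg/m³
  maraging steel: E = 180.0 GPa, ρ = 8080 kg/m³
  elm: M = 3.45×10⁻³
  CFRP laminate: M = 2.95×10⁻³
  silicon carbide: M = 2.45×10⁻³
  gray cast iron: M = 0.727×10⁻³
  maraging steel: M = 0.699×10⁻³
  tungsten: M = 0.387×10⁻³
The maximum is for elm.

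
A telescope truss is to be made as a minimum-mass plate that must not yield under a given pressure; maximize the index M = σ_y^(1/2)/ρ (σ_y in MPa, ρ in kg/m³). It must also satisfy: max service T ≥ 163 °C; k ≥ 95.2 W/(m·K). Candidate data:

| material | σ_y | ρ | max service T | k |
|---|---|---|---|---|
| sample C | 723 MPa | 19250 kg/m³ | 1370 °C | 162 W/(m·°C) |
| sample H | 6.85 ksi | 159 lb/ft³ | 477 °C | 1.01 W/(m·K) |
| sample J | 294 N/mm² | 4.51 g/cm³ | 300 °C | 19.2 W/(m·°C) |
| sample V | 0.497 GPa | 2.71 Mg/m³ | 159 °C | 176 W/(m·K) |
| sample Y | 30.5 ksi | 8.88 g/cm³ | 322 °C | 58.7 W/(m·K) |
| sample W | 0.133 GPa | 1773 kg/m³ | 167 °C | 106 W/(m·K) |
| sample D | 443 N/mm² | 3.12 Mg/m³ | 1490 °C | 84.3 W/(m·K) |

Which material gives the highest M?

Screen on constraints: max service T ≥ 163 °C; k ≥ 95.2 W/(m·K). Survivors: sample C, sample W.
Putting every candidate on a common basis:
  sample C: σ_y = 723.0 MPa, ρ = 19250 kg/m³
  sample W: σ_y = 133.0 MPa, ρ = 1773 kg/m³
  sample W: M = 6.50×10⁻³
  sample C: M = 1.40×10⁻³
Highest index: sample W.

sample W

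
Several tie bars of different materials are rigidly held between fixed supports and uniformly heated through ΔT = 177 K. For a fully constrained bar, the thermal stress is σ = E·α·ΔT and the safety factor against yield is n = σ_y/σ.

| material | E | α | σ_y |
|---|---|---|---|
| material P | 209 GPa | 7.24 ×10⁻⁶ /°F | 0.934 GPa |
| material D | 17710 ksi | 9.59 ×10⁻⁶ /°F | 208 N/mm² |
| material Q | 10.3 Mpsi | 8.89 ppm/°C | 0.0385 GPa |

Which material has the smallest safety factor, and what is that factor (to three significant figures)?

With everything in SI (GPa, ×10⁻⁶/K, MPa):
  material P: E = 209.0, α = 13.0, σ_y = 934.0 → σ = 482 MPa, n = 1.94
  material D: E = 122.1, α = 17.3, σ_y = 208.0 → σ = 373 MPa, n = 0.558
  material Q: E = 71.02, α = 8.89, σ_y = 38.50 → σ = 112 MPa, n = 0.345
The minimum is material Q at n = 0.345.

material Q, n = 0.345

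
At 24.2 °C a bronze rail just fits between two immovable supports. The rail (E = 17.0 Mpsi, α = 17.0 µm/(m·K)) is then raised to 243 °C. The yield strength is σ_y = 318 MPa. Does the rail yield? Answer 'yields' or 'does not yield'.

yields

E = 17.0 Mpsi = 117.2 GPa.
ΔT = 218.8 K. Constrained thermal stress σ = E·α·ΔT = 117.2×10³ MPa × 17.0×10⁻⁶ × 218.8 = 436 MPa (compressive).
Compare to σ_y = 318 MPa: σ ≥ σ_y, so it yields.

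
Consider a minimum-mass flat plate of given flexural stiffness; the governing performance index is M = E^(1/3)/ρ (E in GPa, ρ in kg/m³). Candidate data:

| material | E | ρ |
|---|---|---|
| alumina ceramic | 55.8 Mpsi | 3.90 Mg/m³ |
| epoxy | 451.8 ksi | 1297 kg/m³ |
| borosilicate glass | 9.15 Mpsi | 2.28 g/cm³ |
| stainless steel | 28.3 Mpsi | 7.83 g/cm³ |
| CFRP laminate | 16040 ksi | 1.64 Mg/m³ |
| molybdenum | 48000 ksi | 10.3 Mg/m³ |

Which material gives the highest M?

CFRP laminate

In SI units:
  alumina ceramic: E = 384.7 GPa, ρ = 3900 kg/m³
  epoxy: E = 3.115 GPa, ρ = 1297 kg/m³
  borosilicate glass: E = 63.09 GPa, ρ = 2280 kg/m³
  stainless steel: E = 195.1 GPa, ρ = 7830 kg/m³
  CFRP laminate: E = 110.6 GPa, ρ = 1640 kg/m³
  molybdenum: E = 330.9 GPa, ρ = 10300 kg/m³
  CFRP laminate: M = 2.93×10⁻³
  alumina ceramic: M = 1.86×10⁻³
  borosilicate glass: M = 1.75×10⁻³
  epoxy: M = 1.13×10⁻³
  stainless steel: M = 0.741×10⁻³
  molybdenum: M = 0.672×10⁻³
The maximum is for CFRP laminate.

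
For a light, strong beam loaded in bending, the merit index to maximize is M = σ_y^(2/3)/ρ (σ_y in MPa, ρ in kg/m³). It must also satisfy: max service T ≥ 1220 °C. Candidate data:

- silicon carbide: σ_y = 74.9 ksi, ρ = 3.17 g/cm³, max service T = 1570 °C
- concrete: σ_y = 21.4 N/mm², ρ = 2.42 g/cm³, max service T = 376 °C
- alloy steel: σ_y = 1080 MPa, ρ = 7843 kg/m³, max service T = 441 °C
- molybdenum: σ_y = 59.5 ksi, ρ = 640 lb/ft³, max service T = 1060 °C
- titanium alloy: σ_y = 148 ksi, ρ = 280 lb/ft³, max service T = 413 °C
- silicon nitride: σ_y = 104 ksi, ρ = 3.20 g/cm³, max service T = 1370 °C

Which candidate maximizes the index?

silicon nitride

Screen on constraints: max service T ≥ 1220 °C. Survivors: silicon carbide, silicon nitride.
Normalizing units and computing the index:
  silicon carbide: σ_y = 516.4 MPa, ρ = 3170 kg/m³
  silicon nitride: σ_y = 717.1 MPa, ρ = 3200 kg/m³
  silicon nitride: M = 25.0×10⁻³
  silicon carbide: M = 20.3×10⁻³
The maximum is for silicon nitride.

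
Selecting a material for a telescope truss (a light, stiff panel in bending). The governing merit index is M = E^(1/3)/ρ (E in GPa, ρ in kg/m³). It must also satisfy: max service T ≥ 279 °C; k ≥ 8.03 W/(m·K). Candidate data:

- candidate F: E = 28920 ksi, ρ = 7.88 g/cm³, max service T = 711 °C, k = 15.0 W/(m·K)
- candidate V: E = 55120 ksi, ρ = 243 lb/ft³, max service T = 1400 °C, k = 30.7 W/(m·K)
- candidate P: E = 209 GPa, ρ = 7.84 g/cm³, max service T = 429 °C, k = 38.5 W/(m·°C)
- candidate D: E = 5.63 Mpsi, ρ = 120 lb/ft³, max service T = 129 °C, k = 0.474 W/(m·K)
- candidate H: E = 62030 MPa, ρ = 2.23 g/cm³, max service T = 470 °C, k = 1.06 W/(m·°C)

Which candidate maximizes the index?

Screen on constraints: max service T ≥ 279 °C; k ≥ 8.03 W/(m·K). Survivors: candidate F, candidate V, candidate P.
After converting to SI:
  candidate F: E = 199.4 GPa, ρ = 7880 kg/m³
  candidate V: E = 380.0 GPa, ρ = 3892 kg/m³
  candidate P: E = 209.0 GPa, ρ = 7840 kg/m³
  candidate V: M = 1.86×10⁻³
  candidate P: M = 0.757×10⁻³
  candidate F: M = 0.741×10⁻³
The maximum is for candidate V.

candidate V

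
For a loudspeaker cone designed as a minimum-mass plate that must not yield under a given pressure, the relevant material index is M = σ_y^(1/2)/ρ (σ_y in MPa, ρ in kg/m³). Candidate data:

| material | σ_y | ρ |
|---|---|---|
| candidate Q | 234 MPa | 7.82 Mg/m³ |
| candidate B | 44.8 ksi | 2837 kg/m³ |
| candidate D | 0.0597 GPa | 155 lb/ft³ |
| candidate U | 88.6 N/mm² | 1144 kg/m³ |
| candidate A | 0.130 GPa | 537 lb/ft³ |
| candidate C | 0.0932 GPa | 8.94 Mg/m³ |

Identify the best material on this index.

Normalizing units and computing the index:
  candidate Q: σ_y = 234.0 MPa, ρ = 7820 kg/m³
  candidate B: σ_y = 308.9 MPa, ρ = 2837 kg/m³
  candidate D: σ_y = 59.70 MPa, ρ = 2483 kg/m³
  candidate U: σ_y = 88.60 MPa, ρ = 1144 kg/m³
  candidate A: σ_y = 130.0 MPa, ρ = 8602 kg/m³
  candidate C: σ_y = 93.20 MPa, ρ = 8940 kg/m³
  candidate U: M = 8.23×10⁻³
  candidate B: M = 6.19×10⁻³
  candidate D: M = 3.11×10⁻³
  candidate Q: M = 1.96×10⁻³
  candidate A: M = 1.33×10⁻³
  candidate C: M = 1.08×10⁻³
Highest index: candidate U.

candidate U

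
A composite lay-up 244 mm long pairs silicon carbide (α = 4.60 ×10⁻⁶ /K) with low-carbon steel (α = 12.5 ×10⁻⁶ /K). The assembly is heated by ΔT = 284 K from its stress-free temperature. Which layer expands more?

α(silicon carbide) = 4.60×10⁻⁶/K vs α(low-carbon steel) = 12.5×10⁻⁶/K.
Higher α expands more for the same ΔT: low-carbon steel.

low-carbon steel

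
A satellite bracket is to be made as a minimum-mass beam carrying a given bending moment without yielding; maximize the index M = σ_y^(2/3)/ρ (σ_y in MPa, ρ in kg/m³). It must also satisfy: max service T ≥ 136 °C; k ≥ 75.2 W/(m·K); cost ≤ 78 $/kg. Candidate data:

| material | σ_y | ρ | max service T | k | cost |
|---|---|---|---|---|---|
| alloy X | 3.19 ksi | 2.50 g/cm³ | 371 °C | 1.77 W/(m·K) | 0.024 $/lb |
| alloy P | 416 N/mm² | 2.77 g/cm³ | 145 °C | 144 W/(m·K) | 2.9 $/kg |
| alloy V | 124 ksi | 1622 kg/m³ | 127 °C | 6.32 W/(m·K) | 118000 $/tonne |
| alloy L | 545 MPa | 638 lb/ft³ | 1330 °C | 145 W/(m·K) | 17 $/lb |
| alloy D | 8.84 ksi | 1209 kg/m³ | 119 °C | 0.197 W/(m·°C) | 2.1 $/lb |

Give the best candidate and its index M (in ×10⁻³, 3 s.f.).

alloy P, M = 20.1×10⁻³

Screen on constraints: max service T ≥ 136 °C; k ≥ 75.2 W/(m·K); cost ≤ 78 $/kg. Survivors: alloy P, alloy L.
After converting to SI:
  alloy P: σ_y = 416.0 MPa, ρ = 2770 kg/m³
  alloy L: σ_y = 545.0 MPa, ρ = 10220 kg/m³
  alloy P: M = 20.1×10⁻³
  alloy L: M = 6.53×10⁻³
The maximum is for alloy P.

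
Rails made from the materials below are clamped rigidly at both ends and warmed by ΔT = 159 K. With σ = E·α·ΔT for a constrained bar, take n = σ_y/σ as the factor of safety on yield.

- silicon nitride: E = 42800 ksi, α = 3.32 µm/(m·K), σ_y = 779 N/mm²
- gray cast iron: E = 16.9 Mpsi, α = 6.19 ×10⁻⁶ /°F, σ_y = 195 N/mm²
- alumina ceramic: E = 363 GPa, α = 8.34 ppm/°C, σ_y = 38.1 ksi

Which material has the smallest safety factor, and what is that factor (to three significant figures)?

With everything in SI (GPa, ×10⁻⁶/K, MPa):
  silicon nitride: E = 295.1, α = 3.32, σ_y = 779.0 → σ = 156 MPa, n = 5.00
  gray cast iron: E = 116.5, α = 11.1, σ_y = 195.0 → σ = 206 MPa, n = 0.945
  alumina ceramic: E = 363.0, α = 8.34, σ_y = 262.7 → σ = 481 MPa, n = 0.546
Smallest n: alumina ceramic with n = 0.546.

alumina ceramic, n = 0.546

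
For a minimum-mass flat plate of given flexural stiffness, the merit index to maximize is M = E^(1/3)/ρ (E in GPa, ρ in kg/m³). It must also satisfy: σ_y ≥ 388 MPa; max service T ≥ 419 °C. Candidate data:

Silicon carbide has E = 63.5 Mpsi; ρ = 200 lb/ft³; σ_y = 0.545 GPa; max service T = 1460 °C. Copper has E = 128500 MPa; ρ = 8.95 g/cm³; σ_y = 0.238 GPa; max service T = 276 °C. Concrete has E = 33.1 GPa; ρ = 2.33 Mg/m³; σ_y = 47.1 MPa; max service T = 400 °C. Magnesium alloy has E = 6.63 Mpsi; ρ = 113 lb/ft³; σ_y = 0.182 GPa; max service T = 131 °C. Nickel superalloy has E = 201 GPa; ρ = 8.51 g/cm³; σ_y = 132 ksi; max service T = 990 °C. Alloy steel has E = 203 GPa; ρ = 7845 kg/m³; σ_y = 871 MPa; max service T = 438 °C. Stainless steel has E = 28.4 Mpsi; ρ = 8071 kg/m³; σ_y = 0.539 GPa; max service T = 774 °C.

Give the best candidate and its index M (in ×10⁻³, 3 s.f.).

Screen on constraints: σ_y ≥ 388 MPa; max service T ≥ 419 °C. Survivors: silicon carbide, nickel superalloy, alloy steel, stainless steel.
Normalizing units and computing the index:
  silicon carbide: E = 437.8 GPa, ρ = 3204 kg/m³
  nickel superalloy: E = 201.0 GPa, ρ = 8510 kg/m³
  alloy steel: E = 203.0 GPa, ρ = 7845 kg/m³
  stainless steel: E = 195.8 GPa, ρ = 8071 kg/m³
  silicon carbide: M = 2.37×10⁻³
  alloy steel: M = 0.749×10⁻³
  stainless steel: M = 0.719×10⁻³
  nickel superalloy: M = 0.688×10⁻³
Silicon carbide ranks first.

silicon carbide, M = 2.37×10⁻³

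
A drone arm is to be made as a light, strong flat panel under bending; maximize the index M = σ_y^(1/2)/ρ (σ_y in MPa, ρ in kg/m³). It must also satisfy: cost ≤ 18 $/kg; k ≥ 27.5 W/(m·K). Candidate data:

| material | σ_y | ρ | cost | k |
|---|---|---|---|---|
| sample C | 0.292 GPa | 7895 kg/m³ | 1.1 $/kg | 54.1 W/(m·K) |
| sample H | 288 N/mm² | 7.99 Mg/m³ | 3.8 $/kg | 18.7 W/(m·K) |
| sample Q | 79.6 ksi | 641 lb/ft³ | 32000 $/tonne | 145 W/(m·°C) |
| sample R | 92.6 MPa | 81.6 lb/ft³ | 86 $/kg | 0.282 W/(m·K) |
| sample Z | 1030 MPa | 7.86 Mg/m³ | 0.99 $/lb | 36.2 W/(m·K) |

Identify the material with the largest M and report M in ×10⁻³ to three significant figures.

sample Z, M = 4.08×10⁻³

Screen on constraints: cost ≤ 18 $/kg; k ≥ 27.5 W/(m·K). Survivors: sample C, sample Z.
Normalizing units and computing the index:
  sample C: σ_y = 292.0 MPa, ρ = 7895 kg/m³
  sample Z: σ_y = 1030 MPa, ρ = 7860 kg/m³
  sample Z: M = 4.08×10⁻³
  sample C: M = 2.16×10⁻³
Sample Z has the largest M.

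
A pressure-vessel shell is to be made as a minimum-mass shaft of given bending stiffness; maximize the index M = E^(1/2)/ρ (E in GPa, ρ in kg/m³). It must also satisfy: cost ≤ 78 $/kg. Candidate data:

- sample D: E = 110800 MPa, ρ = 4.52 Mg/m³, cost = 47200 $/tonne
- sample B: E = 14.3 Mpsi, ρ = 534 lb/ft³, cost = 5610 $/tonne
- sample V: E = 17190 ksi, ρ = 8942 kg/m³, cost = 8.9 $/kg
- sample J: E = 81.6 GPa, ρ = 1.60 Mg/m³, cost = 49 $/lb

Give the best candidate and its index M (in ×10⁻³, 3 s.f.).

Screen on constraints: cost ≤ 78 $/kg. Survivors: sample D, sample B, sample V.
After converting to SI:
  sample D: E = 110.8 GPa, ρ = 4520 kg/m³
  sample B: E = 98.60 GPa, ρ = 8554 kg/m³
  sample V: E = 118.5 GPa, ρ = 8942 kg/m³
  sample D: M = 2.33×10⁻³
  sample V: M = 1.22×10⁻³
  sample B: M = 1.16×10⁻³
Sample D has the largest M.

sample D, M = 2.33×10⁻³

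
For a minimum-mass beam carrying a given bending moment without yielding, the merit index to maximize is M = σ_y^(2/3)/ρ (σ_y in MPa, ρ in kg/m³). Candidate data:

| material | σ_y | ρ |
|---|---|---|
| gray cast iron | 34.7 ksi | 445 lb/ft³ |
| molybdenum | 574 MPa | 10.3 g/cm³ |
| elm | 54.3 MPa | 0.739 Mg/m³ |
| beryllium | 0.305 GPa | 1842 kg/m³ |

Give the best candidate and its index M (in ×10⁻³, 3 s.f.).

Convert each candidate to consistent units, then evaluate M:
  gray cast iron: σ_y = 239.2 MPa, ρ = 7128 kg/m³
  molybdenum: σ_y = 574.0 MPa, ρ = 10300 kg/m³
  elm: σ_y = 54.30 MPa, ρ = 739.0 kg/m³
  beryllium: σ_y = 305.0 MPa, ρ = 1842 kg/m³
  beryllium: M = 24.6×10⁻³
  elm: M = 19.4×10⁻³
  molybdenum: M = 6.71×10⁻³
  gray cast iron: M = 5.41×10⁻³
The maximum is for beryllium.

beryllium, M = 24.6×10⁻³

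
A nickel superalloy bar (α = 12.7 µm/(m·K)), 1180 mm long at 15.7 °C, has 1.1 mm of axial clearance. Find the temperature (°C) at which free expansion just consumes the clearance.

89.1 °C

α·L₀·ΔT = 1.1 mm ⇒ ΔT = 1.1 / (12.7×10⁻⁶ × 1180.0) = 73.40 K.
T = 15.7 + 73.40 = 89.10 °C.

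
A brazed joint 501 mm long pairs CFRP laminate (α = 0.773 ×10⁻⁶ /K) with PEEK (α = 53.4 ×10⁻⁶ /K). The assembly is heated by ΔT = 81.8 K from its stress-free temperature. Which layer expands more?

PEEK

α(CFRP laminate) = 0.773×10⁻⁶/K vs α(PEEK) = 53.4×10⁻⁶/K.
Higher α expands more for the same ΔT: PEEK.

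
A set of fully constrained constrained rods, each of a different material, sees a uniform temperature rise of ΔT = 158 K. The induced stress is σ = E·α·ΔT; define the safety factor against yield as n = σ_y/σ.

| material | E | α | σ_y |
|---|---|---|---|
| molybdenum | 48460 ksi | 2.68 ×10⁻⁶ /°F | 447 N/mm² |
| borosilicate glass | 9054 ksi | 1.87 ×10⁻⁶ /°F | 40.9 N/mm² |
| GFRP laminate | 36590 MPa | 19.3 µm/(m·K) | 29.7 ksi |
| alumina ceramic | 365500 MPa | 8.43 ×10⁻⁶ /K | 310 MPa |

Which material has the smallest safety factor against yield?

Converting E to GPa, α to ×10⁻⁶/K, σ_y to MPa, then σ and n for each:
  molybdenum: E = 334.1, α = 4.82, σ_y = 447.0 → σ = 255 MPa, n = 1.76
  borosilicate glass: E = 62.43, α = 3.37, σ_y = 40.90 → σ = 33.2 MPa, n = 1.23
  GFRP laminate: E = 36.59, α = 19.3, σ_y = 204.8 → σ = 112 MPa, n = 1.84
  alumina ceramic: E = 365.5, α = 8.43, σ_y = 310.0 → σ = 487 MPa, n = 0.637
The minimum is alumina ceramic at n = 0.637.

alumina ceramic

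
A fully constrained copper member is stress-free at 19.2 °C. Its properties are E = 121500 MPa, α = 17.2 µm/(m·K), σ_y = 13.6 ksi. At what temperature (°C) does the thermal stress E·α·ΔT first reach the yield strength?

64.1 °C

E = 121500 MPa = 121.5 GPa.
σ_y = 13.6 ksi = 93.77 MPa.
E·α·ΔT = 93.77 MPa ⇒ ΔT = 93.77 / (121.5×10³ × 17.2×10⁻⁶) = 44.87 K.
T = 19.2 + 44.87 = 64.07 °C.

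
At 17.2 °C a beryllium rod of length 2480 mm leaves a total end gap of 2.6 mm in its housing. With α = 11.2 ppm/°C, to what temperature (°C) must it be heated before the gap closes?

α·L₀·ΔT = 2.6 mm ⇒ ΔT = 2.6 / (11.2×10⁻⁶ × 2480.0) = 93.61 K.
T = 17.2 + 93.61 = 110.8 °C.

111 °C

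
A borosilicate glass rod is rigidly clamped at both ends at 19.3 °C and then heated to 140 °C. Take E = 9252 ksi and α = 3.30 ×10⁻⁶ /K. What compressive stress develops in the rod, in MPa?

25.4 MPa

E = 9252 ksi = 63.79 GPa.
ΔT = 120.7 K. Constrained thermal stress σ = E·α·ΔT = 63.79×10³ MPa × 3.30×10⁻⁶ × 120.7 = 25.4 MPa (compressive).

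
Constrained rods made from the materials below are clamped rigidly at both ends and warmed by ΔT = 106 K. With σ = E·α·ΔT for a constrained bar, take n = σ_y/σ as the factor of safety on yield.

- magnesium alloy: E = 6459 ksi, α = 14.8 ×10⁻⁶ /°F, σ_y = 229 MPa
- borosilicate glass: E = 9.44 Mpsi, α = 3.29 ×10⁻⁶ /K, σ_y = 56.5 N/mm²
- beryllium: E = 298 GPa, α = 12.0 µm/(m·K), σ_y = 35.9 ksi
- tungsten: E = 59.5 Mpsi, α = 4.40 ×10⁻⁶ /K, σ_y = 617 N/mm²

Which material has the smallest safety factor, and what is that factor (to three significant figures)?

Converting E to GPa, α to ×10⁻⁶/K, σ_y to MPa, then σ and n for each:
  magnesium alloy: E = 44.53, α = 26.6, σ_y = 229.0 → σ = 126 MPa, n = 1.82
  borosilicate glass: E = 65.09, α = 3.29, σ_y = 56.50 → σ = 22.7 MPa, n = 2.49
  beryllium: E = 298.0, α = 12.0, σ_y = 247.5 → σ = 379 MPa, n = 0.653
  tungsten: E = 410.2, α = 4.40, σ_y = 617.0 → σ = 191 MPa, n = 3.22
The minimum is beryllium at n = 0.653.

beryllium, n = 0.653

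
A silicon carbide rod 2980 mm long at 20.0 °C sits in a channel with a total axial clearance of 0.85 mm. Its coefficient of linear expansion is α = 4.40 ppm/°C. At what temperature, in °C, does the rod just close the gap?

84.8 °C

α·L₀·ΔT = 0.85 mm ⇒ ΔT = 0.85 / (4.40×10⁻⁶ × 2980.0) = 64.83 K.
T = 20.0 + 64.83 = 84.83 °C.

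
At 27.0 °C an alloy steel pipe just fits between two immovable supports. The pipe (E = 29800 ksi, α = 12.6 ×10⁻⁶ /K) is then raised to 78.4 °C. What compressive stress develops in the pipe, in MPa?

133 MPa

E = 29800 ksi = 205.5 GPa.
ΔT = 51.40 K. Constrained thermal stress σ = E·α·ΔT = 205.5×10³ MPa × 12.6×10⁻⁶ × 51.40 = 133 MPa (compressive).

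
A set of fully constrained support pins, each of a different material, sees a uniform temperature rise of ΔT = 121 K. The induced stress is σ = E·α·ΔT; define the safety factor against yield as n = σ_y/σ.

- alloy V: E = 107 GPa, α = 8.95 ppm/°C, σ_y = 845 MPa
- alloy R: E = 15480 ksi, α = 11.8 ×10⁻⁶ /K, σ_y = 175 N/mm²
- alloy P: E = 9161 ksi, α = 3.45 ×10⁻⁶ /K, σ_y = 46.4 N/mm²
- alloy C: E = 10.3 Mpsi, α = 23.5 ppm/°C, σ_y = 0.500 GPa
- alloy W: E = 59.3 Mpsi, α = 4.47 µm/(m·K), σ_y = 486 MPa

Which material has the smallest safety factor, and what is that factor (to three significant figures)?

Per material, after unit conversion:
  alloy V: E = 107.0, α = 8.95, σ_y = 845.0 → σ = 116 MPa, n = 7.29
  alloy R: E = 106.7, α = 11.8, σ_y = 175.0 → σ = 152 MPa, n = 1.15
  alloy P: E = 63.16, α = 3.45, σ_y = 46.40 → σ = 26.4 MPa, n = 1.76
  alloy C: E = 71.02, α = 23.5, σ_y = 500.0 → σ = 202 MPa, n = 2.48
  alloy W: E = 408.9, α = 4.47, σ_y = 486.0 → σ = 221 MPa, n = 2.20
The minimum is alloy R at n = 1.15.

alloy R, n = 1.15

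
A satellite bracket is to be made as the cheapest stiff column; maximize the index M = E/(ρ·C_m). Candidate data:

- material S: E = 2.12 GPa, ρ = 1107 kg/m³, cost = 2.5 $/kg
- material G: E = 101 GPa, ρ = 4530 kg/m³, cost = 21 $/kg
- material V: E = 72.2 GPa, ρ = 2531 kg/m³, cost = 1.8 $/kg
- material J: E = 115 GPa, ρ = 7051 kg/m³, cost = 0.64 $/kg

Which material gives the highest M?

Evaluate M for each candidate:
  material J: M = 25.5 MN·m per $
  material V: M = 15.8 MN·m per $
  material G: M = 1.06 MN·m per $
  material S: M = 0.766 MN·m per $
Material J has the largest M.

material J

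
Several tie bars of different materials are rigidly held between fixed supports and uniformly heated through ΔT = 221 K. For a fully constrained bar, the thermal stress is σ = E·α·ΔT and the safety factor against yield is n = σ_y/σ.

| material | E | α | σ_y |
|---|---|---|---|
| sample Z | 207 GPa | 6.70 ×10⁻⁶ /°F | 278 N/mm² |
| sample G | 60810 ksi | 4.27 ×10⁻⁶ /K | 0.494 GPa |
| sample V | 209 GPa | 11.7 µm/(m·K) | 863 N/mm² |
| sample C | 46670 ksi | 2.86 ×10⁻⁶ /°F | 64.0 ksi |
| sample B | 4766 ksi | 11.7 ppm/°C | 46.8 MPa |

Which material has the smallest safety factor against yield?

sample Z

Converting E to GPa, α to ×10⁻⁶/K, σ_y to MPa, then σ and n for each:
  sample Z: E = 207.0, α = 12.1, σ_y = 278.0 → σ = 552 MPa, n = 0.504
  sample G: E = 419.3, α = 4.27, σ_y = 494.0 → σ = 396 MPa, n = 1.25
  sample V: E = 209.0, α = 11.7, σ_y = 863.0 → σ = 540 MPa, n = 1.60
  sample C: E = 321.8, α = 5.15, σ_y = 441.3 → σ = 366 MPa, n = 1.21
  sample B: E = 32.86, α = 11.7, σ_y = 46.80 → σ = 85.0 MPa, n = 0.551
The minimum is sample Z at n = 0.504.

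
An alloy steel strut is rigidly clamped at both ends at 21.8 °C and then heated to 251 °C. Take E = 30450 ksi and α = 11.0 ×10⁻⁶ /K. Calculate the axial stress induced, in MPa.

E = 30450 ksi = 209.9 GPa.
ΔT = 229.2 K. Constrained thermal stress σ = E·α·ΔT = 209.9×10³ MPa × 11.0×10⁻⁶ × 229.2 = 529 MPa (compressive).

529 MPa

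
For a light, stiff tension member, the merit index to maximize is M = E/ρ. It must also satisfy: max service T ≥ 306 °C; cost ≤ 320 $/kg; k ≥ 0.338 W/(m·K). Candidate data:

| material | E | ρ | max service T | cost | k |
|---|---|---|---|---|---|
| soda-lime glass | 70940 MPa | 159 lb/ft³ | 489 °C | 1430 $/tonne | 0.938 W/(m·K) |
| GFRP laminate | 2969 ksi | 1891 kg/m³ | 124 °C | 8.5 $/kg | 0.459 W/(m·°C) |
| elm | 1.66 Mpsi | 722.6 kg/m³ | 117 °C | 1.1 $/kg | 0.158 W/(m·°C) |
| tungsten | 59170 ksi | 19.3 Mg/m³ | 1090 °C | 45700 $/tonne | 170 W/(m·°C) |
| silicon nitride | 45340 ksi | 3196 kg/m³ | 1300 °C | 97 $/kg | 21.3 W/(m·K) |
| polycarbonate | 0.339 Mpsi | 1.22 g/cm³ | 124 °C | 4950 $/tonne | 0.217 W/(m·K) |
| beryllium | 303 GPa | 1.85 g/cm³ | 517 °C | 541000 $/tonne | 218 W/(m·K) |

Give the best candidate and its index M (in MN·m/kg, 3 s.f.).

Screen on constraints: max service T ≥ 306 °C; cost ≤ 320 $/kg; k ≥ 0.338 W/(m·K). Survivors: soda-lime glass, tungsten, silicon nitride.
Convert each candidate to consistent units, then evaluate M:
  soda-lime glass: E = 70.94 GPa, ρ = 2547 kg/m³
  tungsten: E = 408.0 GPa, ρ = 19300 kg/m³
  silicon nitride: E = 312.6 GPa, ρ = 3196 kg/m³
  silicon nitride: M = 97.8 MN·m/kg
  soda-lime glass: M = 27.9 MN·m/kg
  tungsten: M = 21.1 MN·m/kg
Highest index: silicon nitride.

silicon nitride, M = 97.8 MN·m/kg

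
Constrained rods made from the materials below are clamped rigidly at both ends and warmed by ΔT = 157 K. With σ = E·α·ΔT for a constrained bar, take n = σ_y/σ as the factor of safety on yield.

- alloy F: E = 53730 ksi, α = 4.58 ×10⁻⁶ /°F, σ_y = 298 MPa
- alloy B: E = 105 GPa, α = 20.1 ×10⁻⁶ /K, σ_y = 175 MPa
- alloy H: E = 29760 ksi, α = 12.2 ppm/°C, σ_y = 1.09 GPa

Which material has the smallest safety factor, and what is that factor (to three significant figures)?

alloy B, n = 0.528

Per material, after unit conversion:
  alloy F: E = 370.5, α = 8.24, σ_y = 298.0 → σ = 479 MPa, n = 0.622
  alloy B: E = 105.0, α = 20.1, σ_y = 175.0 → σ = 331 MPa, n = 0.528
  alloy H: E = 205.2, α = 12.2, σ_y = 1090 → σ = 393 MPa, n = 2.77
Alloy B has the lowest safety factor, n = 0.528.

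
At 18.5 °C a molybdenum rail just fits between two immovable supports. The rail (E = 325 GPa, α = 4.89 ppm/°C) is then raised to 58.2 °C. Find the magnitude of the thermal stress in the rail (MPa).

63.1 MPa

ΔT = 39.70 K. Constrained thermal stress σ = E·α·ΔT = 325.0×10³ MPa × 4.89×10⁻⁶ × 39.70 = 63.1 MPa (compressive).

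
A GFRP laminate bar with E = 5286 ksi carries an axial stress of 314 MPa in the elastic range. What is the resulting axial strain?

8.62×10⁻³

E = 5286 ksi = 36.45 GPa = 36450 MPa.
ε = σ/E = 314 / 36450 = 8.62×10⁻³.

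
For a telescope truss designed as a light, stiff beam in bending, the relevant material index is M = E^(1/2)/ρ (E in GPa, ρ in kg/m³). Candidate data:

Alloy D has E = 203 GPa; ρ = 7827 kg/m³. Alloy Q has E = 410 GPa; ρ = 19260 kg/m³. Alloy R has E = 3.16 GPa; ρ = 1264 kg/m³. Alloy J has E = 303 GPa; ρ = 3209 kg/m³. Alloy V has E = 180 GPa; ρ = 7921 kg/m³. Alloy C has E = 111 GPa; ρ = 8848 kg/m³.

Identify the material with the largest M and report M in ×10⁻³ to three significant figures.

alloy J, M = 5.42×10⁻³

Evaluate M for each candidate:
  alloy J: M = 5.42×10⁻³
  alloy D: M = 1.82×10⁻³
  alloy V: M = 1.69×10⁻³
  alloy R: M = 1.41×10⁻³
  alloy C: M = 1.19×10⁻³
  alloy Q: M = 1.05×10⁻³
Highest index: alloy J.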